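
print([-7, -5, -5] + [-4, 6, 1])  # [-7, -5, -5, -4, 6, 1]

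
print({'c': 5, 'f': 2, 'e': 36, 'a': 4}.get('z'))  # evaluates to None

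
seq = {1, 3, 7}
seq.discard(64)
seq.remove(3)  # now {1, 7}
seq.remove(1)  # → {7}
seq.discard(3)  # {7}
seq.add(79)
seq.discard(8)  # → {7, 79}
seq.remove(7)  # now {79}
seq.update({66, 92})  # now {66, 79, 92}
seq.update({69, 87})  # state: {66, 69, 79, 87, 92}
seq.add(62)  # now {62, 66, 69, 79, 87, 92}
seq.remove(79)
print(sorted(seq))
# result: [62, 66, 69, 87, 92]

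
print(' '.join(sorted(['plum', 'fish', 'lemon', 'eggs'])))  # eggs fish lemon plum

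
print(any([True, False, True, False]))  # True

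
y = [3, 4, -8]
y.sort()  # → [-8, 3, 4]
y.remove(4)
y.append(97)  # [-8, 3, 97]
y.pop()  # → 97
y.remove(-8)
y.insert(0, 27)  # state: [27, 3]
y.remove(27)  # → [3]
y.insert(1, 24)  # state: [3, 24]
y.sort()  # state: [3, 24]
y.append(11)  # [3, 24, 11]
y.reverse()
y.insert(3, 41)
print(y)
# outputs [11, 24, 3, 41]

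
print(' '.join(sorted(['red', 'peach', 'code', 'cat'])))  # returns cat code peach red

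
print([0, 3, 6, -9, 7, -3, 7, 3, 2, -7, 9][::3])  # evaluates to [0, -9, 7, -7]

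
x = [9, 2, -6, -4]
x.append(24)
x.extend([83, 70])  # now [9, 2, -6, -4, 24, 83, 70]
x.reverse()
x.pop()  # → 9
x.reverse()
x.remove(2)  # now [-6, -4, 24, 83, 70]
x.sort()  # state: [-6, -4, 24, 70, 83]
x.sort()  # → [-6, -4, 24, 70, 83]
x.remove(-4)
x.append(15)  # [-6, 24, 70, 83, 15]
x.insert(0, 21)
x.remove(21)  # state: [-6, 24, 70, 83, 15]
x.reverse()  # [15, 83, 70, 24, -6]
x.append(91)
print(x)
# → [15, 83, 70, 24, -6, 91]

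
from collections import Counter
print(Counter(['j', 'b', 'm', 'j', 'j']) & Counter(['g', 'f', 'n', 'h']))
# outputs Counter()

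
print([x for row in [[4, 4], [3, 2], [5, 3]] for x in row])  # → [4, 4, 3, 2, 5, 3]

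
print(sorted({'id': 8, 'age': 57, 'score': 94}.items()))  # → [('age', 57), ('id', 8), ('score', 94)]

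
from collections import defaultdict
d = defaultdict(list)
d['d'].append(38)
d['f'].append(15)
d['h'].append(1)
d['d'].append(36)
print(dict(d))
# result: {'d': [38, 36], 'f': [15], 'h': [1]}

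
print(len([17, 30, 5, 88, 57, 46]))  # 6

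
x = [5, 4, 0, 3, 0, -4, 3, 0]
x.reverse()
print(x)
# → [0, 3, -4, 0, 3, 0, 4, 5]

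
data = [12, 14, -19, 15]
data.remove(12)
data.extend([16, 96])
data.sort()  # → [-19, 14, 15, 16, 96]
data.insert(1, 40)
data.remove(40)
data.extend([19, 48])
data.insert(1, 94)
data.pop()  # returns 48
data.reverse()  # [19, 96, 16, 15, 14, 94, -19]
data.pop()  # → -19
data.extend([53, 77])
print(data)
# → [19, 96, 16, 15, 14, 94, 53, 77]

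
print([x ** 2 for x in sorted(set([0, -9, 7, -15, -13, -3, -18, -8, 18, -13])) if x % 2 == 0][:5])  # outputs [324, 64, 0, 324]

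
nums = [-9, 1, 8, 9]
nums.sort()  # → [-9, 1, 8, 9]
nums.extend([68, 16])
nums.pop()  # 16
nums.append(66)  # [-9, 1, 8, 9, 68, 66]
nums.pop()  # 66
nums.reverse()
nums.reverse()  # [-9, 1, 8, 9, 68]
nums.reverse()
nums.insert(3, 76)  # [68, 9, 8, 76, 1, -9]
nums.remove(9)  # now [68, 8, 76, 1, -9]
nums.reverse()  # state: [-9, 1, 76, 8, 68]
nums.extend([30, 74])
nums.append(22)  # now [-9, 1, 76, 8, 68, 30, 74, 22]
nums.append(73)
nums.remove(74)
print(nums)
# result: [-9, 1, 76, 8, 68, 30, 22, 73]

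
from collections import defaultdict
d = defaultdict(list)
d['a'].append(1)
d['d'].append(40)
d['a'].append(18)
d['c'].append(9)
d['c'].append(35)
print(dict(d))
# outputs {'a': [1, 18], 'd': [40], 'c': [9, 35]}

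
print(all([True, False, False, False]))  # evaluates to False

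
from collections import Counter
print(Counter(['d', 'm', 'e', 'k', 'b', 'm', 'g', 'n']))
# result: Counter({'m': 2, 'd': 1, 'e': 1, 'k': 1, 'b': 1, 'g': 1, 'n': 1})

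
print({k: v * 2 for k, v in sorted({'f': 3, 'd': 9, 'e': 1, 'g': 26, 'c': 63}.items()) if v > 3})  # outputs {'c': 126, 'd': 18, 'g': 52}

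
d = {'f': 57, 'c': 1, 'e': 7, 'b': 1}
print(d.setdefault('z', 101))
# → 101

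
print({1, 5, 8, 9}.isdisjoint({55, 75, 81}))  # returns True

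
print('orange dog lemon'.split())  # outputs ['orange', 'dog', 'lemon']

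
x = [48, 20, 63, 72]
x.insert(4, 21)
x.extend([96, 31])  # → [48, 20, 63, 72, 21, 96, 31]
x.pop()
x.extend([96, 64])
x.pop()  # 64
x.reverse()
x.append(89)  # [96, 96, 21, 72, 63, 20, 48, 89]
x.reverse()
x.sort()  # [20, 21, 48, 63, 72, 89, 96, 96]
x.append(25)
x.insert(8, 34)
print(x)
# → [20, 21, 48, 63, 72, 89, 96, 96, 34, 25]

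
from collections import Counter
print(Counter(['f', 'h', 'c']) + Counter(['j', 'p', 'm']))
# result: Counter({'f': 1, 'h': 1, 'c': 1, 'j': 1, 'p': 1, 'm': 1})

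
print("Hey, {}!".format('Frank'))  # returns Hey, Frank!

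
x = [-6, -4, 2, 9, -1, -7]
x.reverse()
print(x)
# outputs [-7, -1, 9, 2, -4, -6]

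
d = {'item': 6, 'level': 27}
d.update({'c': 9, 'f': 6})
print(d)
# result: {'item': 6, 'level': 27, 'c': 9, 'f': 6}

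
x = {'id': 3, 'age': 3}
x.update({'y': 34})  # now {'id': 3, 'age': 3, 'y': 34}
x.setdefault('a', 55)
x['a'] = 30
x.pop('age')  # 3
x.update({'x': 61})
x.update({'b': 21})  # {'id': 3, 'y': 34, 'a': 30, 'x': 61, 'b': 21}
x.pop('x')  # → 61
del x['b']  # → {'id': 3, 'y': 34, 'a': 30}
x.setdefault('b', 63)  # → 63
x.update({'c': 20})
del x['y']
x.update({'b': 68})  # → {'id': 3, 'a': 30, 'b': 68, 'c': 20}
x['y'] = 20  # {'id': 3, 'a': 30, 'b': 68, 'c': 20, 'y': 20}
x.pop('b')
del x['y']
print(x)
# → {'id': 3, 'a': 30, 'c': 20}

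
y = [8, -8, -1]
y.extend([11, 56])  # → [8, -8, -1, 11, 56]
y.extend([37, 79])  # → [8, -8, -1, 11, 56, 37, 79]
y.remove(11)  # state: [8, -8, -1, 56, 37, 79]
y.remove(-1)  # [8, -8, 56, 37, 79]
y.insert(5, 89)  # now [8, -8, 56, 37, 79, 89]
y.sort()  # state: [-8, 8, 37, 56, 79, 89]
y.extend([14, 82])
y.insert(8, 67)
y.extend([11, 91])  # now [-8, 8, 37, 56, 79, 89, 14, 82, 67, 11, 91]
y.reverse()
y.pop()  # -8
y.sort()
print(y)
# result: [8, 11, 14, 37, 56, 67, 79, 82, 89, 91]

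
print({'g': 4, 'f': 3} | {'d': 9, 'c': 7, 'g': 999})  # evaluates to {'g': 999, 'f': 3, 'd': 9, 'c': 7}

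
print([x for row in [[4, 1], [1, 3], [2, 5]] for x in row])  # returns [4, 1, 1, 3, 2, 5]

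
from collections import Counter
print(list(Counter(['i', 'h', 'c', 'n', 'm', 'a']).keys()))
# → ['i', 'h', 'c', 'n', 'm', 'a']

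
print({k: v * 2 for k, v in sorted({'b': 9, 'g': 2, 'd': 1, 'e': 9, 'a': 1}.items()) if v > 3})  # {'b': 18, 'e': 18}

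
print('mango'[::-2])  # onm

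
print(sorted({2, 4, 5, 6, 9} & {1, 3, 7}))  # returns []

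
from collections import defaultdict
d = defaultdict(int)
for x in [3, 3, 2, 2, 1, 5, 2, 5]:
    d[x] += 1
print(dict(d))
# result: {3: 2, 2: 3, 1: 1, 5: 2}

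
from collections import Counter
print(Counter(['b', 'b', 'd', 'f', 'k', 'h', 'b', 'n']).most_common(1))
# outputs [('b', 3)]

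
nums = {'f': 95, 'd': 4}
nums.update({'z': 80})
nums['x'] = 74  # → {'f': 95, 'd': 4, 'z': 80, 'x': 74}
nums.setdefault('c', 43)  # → 43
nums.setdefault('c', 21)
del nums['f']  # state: {'d': 4, 'z': 80, 'x': 74, 'c': 43}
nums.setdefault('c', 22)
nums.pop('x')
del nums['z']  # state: {'d': 4, 'c': 43}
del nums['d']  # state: {'c': 43}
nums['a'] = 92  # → {'c': 43, 'a': 92}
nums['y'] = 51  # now {'c': 43, 'a': 92, 'y': 51}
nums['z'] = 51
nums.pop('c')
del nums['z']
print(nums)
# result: {'a': 92, 'y': 51}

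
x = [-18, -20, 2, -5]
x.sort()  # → [-20, -18, -5, 2]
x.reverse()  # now [2, -5, -18, -20]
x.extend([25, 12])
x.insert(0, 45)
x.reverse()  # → [12, 25, -20, -18, -5, 2, 45]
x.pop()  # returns 45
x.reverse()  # [2, -5, -18, -20, 25, 12]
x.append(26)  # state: [2, -5, -18, -20, 25, 12, 26]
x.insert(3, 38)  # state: [2, -5, -18, 38, -20, 25, 12, 26]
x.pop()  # 26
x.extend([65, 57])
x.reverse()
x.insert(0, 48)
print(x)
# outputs [48, 57, 65, 12, 25, -20, 38, -18, -5, 2]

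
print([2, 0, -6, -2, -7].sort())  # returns None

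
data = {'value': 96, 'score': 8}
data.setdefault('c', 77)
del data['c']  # {'value': 96, 'score': 8}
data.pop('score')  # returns 8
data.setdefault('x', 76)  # 76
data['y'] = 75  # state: {'value': 96, 'x': 76, 'y': 75}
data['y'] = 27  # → {'value': 96, 'x': 76, 'y': 27}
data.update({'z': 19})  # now {'value': 96, 'x': 76, 'y': 27, 'z': 19}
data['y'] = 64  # {'value': 96, 'x': 76, 'y': 64, 'z': 19}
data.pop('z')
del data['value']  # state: {'x': 76, 'y': 64}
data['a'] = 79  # {'x': 76, 'y': 64, 'a': 79}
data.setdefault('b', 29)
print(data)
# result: {'x': 76, 'y': 64, 'a': 79, 'b': 29}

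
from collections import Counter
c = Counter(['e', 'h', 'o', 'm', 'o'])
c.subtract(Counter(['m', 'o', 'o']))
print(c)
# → Counter({'e': 1, 'h': 1, 'o': 0, 'm': 0})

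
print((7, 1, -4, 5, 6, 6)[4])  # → 6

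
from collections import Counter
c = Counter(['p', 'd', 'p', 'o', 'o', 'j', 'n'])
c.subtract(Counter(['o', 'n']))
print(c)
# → Counter({'p': 2, 'd': 1, 'o': 1, 'j': 1, 'n': 0})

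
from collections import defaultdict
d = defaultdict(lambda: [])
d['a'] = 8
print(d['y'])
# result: []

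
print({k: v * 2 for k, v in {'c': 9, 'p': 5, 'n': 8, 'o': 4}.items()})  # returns {'c': 18, 'p': 10, 'n': 16, 'o': 8}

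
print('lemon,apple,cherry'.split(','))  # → ['lemon', 'apple', 'cherry']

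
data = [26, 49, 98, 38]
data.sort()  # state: [26, 38, 49, 98]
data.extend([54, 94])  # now [26, 38, 49, 98, 54, 94]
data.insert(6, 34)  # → [26, 38, 49, 98, 54, 94, 34]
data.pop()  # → 34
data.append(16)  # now [26, 38, 49, 98, 54, 94, 16]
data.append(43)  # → [26, 38, 49, 98, 54, 94, 16, 43]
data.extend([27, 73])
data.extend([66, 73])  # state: [26, 38, 49, 98, 54, 94, 16, 43, 27, 73, 66, 73]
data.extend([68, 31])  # [26, 38, 49, 98, 54, 94, 16, 43, 27, 73, 66, 73, 68, 31]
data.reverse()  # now [31, 68, 73, 66, 73, 27, 43, 16, 94, 54, 98, 49, 38, 26]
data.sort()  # [16, 26, 27, 31, 38, 43, 49, 54, 66, 68, 73, 73, 94, 98]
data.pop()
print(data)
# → [16, 26, 27, 31, 38, 43, 49, 54, 66, 68, 73, 73, 94]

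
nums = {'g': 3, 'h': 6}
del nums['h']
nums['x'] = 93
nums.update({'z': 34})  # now {'g': 3, 'x': 93, 'z': 34}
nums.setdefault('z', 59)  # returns 34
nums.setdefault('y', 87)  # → 87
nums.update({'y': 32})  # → {'g': 3, 'x': 93, 'z': 34, 'y': 32}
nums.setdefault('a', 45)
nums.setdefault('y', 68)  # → 32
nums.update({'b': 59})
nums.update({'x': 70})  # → {'g': 3, 'x': 70, 'z': 34, 'y': 32, 'a': 45, 'b': 59}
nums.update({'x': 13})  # {'g': 3, 'x': 13, 'z': 34, 'y': 32, 'a': 45, 'b': 59}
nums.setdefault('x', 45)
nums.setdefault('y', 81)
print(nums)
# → {'g': 3, 'x': 13, 'z': 34, 'y': 32, 'a': 45, 'b': 59}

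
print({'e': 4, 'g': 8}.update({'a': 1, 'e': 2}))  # None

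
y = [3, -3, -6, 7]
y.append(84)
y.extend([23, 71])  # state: [3, -3, -6, 7, 84, 23, 71]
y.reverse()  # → [71, 23, 84, 7, -6, -3, 3]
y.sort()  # [-6, -3, 3, 7, 23, 71, 84]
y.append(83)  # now [-6, -3, 3, 7, 23, 71, 84, 83]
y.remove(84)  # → [-6, -3, 3, 7, 23, 71, 83]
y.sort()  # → [-6, -3, 3, 7, 23, 71, 83]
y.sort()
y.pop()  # 83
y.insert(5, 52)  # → [-6, -3, 3, 7, 23, 52, 71]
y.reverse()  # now [71, 52, 23, 7, 3, -3, -6]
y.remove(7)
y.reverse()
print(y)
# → [-6, -3, 3, 23, 52, 71]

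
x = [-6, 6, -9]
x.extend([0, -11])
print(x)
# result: [-6, 6, -9, 0, -11]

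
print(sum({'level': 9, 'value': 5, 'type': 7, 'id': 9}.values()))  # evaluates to 30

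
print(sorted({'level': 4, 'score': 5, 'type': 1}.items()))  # [('level', 4), ('score', 5), ('type', 1)]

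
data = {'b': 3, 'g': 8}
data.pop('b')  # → 3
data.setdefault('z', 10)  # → 10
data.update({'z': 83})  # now {'g': 8, 'z': 83}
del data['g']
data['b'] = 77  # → {'z': 83, 'b': 77}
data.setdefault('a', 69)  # 69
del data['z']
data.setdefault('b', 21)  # 77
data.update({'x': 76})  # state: {'b': 77, 'a': 69, 'x': 76}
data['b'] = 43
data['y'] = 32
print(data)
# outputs {'b': 43, 'a': 69, 'x': 76, 'y': 32}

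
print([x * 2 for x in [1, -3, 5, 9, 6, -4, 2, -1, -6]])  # [2, -6, 10, 18, 12, -8, 4, -2, -12]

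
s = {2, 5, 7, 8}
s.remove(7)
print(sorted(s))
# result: [2, 5, 8]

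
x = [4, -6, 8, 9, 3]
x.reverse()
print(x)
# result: [3, 9, 8, -6, 4]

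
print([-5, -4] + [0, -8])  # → [-5, -4, 0, -8]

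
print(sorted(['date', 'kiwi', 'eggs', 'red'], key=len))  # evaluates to ['red', 'date', 'kiwi', 'eggs']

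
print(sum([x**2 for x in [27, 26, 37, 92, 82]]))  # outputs 17962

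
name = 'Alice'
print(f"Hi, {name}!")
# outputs Hi, Alice!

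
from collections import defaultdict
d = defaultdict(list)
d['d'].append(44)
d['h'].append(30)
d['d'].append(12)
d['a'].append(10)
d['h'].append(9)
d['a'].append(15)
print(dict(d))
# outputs {'d': [44, 12], 'h': [30, 9], 'a': [10, 15]}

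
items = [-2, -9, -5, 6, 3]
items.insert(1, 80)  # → [-2, 80, -9, -5, 6, 3]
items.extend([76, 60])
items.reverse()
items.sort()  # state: [-9, -5, -2, 3, 6, 60, 76, 80]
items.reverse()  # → [80, 76, 60, 6, 3, -2, -5, -9]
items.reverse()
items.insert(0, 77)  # [77, -9, -5, -2, 3, 6, 60, 76, 80]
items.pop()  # 80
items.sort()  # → [-9, -5, -2, 3, 6, 60, 76, 77]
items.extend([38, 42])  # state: [-9, -5, -2, 3, 6, 60, 76, 77, 38, 42]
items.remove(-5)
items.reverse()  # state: [42, 38, 77, 76, 60, 6, 3, -2, -9]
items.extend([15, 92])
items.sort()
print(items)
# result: [-9, -2, 3, 6, 15, 38, 42, 60, 76, 77, 92]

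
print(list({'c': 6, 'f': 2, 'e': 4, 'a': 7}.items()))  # [('c', 6), ('f', 2), ('e', 4), ('a', 7)]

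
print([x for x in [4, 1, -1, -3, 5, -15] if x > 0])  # [4, 1, 5]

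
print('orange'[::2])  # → oag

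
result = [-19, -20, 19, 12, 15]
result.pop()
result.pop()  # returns 12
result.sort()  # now [-20, -19, 19]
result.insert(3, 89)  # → [-20, -19, 19, 89]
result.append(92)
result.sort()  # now [-20, -19, 19, 89, 92]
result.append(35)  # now [-20, -19, 19, 89, 92, 35]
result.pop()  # 35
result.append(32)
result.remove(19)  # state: [-20, -19, 89, 92, 32]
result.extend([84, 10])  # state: [-20, -19, 89, 92, 32, 84, 10]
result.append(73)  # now [-20, -19, 89, 92, 32, 84, 10, 73]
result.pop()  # 73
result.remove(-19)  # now [-20, 89, 92, 32, 84, 10]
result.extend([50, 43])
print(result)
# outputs [-20, 89, 92, 32, 84, 10, 50, 43]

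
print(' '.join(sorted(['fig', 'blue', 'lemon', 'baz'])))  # baz blue fig lemon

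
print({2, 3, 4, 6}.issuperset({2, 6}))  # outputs True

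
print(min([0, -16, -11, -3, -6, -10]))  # -16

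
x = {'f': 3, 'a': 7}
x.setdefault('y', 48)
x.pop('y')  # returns 48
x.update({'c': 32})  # {'f': 3, 'a': 7, 'c': 32}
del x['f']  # {'a': 7, 'c': 32}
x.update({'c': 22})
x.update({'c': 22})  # {'a': 7, 'c': 22}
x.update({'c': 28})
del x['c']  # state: {'a': 7}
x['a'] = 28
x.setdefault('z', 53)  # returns 53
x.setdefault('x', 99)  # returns 99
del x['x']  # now {'a': 28, 'z': 53}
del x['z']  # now {'a': 28}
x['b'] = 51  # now {'a': 28, 'b': 51}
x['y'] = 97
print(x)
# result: {'a': 28, 'b': 51, 'y': 97}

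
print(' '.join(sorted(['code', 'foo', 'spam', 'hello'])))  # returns code foo hello spam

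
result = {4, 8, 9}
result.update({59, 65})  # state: {4, 8, 9, 59, 65}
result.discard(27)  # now {4, 8, 9, 59, 65}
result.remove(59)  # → {4, 8, 9, 65}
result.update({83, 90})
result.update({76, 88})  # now {4, 8, 9, 65, 76, 83, 88, 90}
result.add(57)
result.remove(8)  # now {4, 9, 57, 65, 76, 83, 88, 90}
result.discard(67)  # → {4, 9, 57, 65, 76, 83, 88, 90}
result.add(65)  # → {4, 9, 57, 65, 76, 83, 88, 90}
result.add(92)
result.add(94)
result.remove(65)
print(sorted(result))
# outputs [4, 9, 57, 76, 83, 88, 90, 92, 94]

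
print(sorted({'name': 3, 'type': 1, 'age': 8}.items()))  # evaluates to [('age', 8), ('name', 3), ('type', 1)]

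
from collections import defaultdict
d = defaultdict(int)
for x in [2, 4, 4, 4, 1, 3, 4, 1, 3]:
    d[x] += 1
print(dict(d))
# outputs {2: 1, 4: 4, 1: 2, 3: 2}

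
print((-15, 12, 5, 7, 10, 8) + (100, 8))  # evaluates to (-15, 12, 5, 7, 10, 8, 100, 8)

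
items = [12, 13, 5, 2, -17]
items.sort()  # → [-17, 2, 5, 12, 13]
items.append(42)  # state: [-17, 2, 5, 12, 13, 42]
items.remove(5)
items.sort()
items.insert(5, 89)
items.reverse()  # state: [89, 42, 13, 12, 2, -17]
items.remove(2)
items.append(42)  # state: [89, 42, 13, 12, -17, 42]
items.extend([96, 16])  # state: [89, 42, 13, 12, -17, 42, 96, 16]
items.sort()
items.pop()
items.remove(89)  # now [-17, 12, 13, 16, 42, 42]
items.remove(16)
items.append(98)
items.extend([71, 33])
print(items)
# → [-17, 12, 13, 42, 42, 98, 71, 33]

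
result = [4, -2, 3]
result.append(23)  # [4, -2, 3, 23]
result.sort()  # [-2, 3, 4, 23]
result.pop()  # 23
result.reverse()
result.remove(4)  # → [3, -2]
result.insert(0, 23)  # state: [23, 3, -2]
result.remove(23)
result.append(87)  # [3, -2, 87]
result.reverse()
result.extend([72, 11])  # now [87, -2, 3, 72, 11]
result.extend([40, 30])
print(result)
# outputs [87, -2, 3, 72, 11, 40, 30]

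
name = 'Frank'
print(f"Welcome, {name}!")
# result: Welcome, Frank!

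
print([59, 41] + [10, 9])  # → [59, 41, 10, 9]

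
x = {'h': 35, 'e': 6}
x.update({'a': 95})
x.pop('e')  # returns 6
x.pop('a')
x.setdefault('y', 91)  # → 91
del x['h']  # {'y': 91}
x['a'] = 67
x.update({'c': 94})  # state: {'y': 91, 'a': 67, 'c': 94}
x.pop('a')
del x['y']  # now {'c': 94}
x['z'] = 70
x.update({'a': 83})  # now {'c': 94, 'z': 70, 'a': 83}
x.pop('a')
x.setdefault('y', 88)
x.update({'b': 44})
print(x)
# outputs {'c': 94, 'z': 70, 'y': 88, 'b': 44}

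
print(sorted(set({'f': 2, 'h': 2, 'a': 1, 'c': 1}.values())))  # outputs [1, 2]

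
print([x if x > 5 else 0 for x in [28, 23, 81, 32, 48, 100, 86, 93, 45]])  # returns [28, 23, 81, 32, 48, 100, 86, 93, 45]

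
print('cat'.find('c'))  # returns 0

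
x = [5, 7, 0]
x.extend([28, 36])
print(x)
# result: [5, 7, 0, 28, 36]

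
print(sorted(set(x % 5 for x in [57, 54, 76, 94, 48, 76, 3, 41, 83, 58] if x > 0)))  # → [1, 2, 3, 4]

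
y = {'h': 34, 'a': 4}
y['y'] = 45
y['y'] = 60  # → {'h': 34, 'a': 4, 'y': 60}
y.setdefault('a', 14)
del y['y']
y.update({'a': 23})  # {'h': 34, 'a': 23}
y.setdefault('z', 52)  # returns 52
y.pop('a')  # 23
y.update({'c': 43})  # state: {'h': 34, 'z': 52, 'c': 43}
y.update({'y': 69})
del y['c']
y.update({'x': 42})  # {'h': 34, 'z': 52, 'y': 69, 'x': 42}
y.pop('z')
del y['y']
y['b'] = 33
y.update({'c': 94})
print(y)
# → {'h': 34, 'x': 42, 'b': 33, 'c': 94}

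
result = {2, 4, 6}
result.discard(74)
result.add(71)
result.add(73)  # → {2, 4, 6, 71, 73}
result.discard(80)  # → {2, 4, 6, 71, 73}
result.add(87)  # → {2, 4, 6, 71, 73, 87}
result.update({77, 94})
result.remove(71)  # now {2, 4, 6, 73, 77, 87, 94}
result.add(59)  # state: {2, 4, 6, 59, 73, 77, 87, 94}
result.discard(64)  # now {2, 4, 6, 59, 73, 77, 87, 94}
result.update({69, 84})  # {2, 4, 6, 59, 69, 73, 77, 84, 87, 94}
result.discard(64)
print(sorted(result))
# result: [2, 4, 6, 59, 69, 73, 77, 84, 87, 94]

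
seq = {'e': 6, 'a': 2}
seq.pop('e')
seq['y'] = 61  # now {'a': 2, 'y': 61}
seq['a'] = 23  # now {'a': 23, 'y': 61}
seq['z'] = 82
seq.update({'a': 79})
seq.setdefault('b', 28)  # 28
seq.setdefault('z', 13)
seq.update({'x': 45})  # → {'a': 79, 'y': 61, 'z': 82, 'b': 28, 'x': 45}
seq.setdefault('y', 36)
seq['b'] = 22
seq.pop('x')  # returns 45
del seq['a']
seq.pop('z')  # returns 82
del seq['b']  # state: {'y': 61}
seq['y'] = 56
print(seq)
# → {'y': 56}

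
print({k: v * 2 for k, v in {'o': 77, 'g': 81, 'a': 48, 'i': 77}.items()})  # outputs {'o': 154, 'g': 162, 'a': 96, 'i': 154}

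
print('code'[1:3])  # od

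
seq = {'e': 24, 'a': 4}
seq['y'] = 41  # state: {'e': 24, 'a': 4, 'y': 41}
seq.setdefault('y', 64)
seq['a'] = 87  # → {'e': 24, 'a': 87, 'y': 41}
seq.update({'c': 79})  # {'e': 24, 'a': 87, 'y': 41, 'c': 79}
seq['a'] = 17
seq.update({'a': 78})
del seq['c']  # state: {'e': 24, 'a': 78, 'y': 41}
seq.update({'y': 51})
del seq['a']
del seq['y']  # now {'e': 24}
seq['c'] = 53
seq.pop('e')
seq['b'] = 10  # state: {'c': 53, 'b': 10}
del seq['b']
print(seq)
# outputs {'c': 53}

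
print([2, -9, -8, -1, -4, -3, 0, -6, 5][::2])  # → [2, -8, -4, 0, 5]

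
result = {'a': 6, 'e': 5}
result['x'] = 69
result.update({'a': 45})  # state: {'a': 45, 'e': 5, 'x': 69}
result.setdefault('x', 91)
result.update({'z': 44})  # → {'a': 45, 'e': 5, 'x': 69, 'z': 44}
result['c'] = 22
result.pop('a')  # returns 45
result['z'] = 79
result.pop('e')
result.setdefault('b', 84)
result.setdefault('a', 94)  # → 94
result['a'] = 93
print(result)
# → {'x': 69, 'z': 79, 'c': 22, 'b': 84, 'a': 93}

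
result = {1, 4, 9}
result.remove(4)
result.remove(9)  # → {1}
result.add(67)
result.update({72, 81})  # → {1, 67, 72, 81}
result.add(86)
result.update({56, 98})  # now {1, 56, 67, 72, 81, 86, 98}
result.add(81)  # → {1, 56, 67, 72, 81, 86, 98}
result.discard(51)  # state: {1, 56, 67, 72, 81, 86, 98}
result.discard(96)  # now {1, 56, 67, 72, 81, 86, 98}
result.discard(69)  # {1, 56, 67, 72, 81, 86, 98}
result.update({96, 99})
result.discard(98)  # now {1, 56, 67, 72, 81, 86, 96, 99}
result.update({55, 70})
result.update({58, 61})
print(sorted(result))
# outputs [1, 55, 56, 58, 61, 67, 70, 72, 81, 86, 96, 99]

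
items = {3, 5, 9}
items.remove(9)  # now {3, 5}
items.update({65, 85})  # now {3, 5, 65, 85}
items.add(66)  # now {3, 5, 65, 66, 85}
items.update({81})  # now {3, 5, 65, 66, 81, 85}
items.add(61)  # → {3, 5, 61, 65, 66, 81, 85}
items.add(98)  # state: {3, 5, 61, 65, 66, 81, 85, 98}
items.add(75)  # {3, 5, 61, 65, 66, 75, 81, 85, 98}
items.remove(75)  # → {3, 5, 61, 65, 66, 81, 85, 98}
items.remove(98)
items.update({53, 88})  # {3, 5, 53, 61, 65, 66, 81, 85, 88}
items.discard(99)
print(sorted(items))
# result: [3, 5, 53, 61, 65, 66, 81, 85, 88]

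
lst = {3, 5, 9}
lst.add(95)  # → {3, 5, 9, 95}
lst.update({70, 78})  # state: {3, 5, 9, 70, 78, 95}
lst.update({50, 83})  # {3, 5, 9, 50, 70, 78, 83, 95}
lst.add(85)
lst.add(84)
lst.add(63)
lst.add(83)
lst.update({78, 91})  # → {3, 5, 9, 50, 63, 70, 78, 83, 84, 85, 91, 95}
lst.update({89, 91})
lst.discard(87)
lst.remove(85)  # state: {3, 5, 9, 50, 63, 70, 78, 83, 84, 89, 91, 95}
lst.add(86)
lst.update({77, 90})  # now {3, 5, 9, 50, 63, 70, 77, 78, 83, 84, 86, 89, 90, 91, 95}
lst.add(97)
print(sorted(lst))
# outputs [3, 5, 9, 50, 63, 70, 77, 78, 83, 84, 86, 89, 90, 91, 95, 97]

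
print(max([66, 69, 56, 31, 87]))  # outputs 87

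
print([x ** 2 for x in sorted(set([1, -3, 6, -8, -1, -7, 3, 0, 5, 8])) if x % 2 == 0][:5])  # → [64, 0, 36, 64]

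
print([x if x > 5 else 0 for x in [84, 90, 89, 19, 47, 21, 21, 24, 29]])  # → [84, 90, 89, 19, 47, 21, 21, 24, 29]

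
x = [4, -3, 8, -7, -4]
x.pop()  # -4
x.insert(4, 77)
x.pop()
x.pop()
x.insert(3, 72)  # [4, -3, 8, 72]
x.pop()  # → 72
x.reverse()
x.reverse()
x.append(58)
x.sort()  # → [-3, 4, 8, 58]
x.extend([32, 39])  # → [-3, 4, 8, 58, 32, 39]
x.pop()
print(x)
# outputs [-3, 4, 8, 58, 32]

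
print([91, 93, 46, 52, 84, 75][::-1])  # [75, 84, 52, 46, 93, 91]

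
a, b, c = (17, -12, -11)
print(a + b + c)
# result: -6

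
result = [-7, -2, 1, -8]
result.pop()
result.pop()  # 1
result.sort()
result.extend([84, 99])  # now [-7, -2, 84, 99]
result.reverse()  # [99, 84, -2, -7]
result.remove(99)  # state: [84, -2, -7]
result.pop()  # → -7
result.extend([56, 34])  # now [84, -2, 56, 34]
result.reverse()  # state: [34, 56, -2, 84]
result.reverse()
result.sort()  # [-2, 34, 56, 84]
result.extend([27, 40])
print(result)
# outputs [-2, 34, 56, 84, 27, 40]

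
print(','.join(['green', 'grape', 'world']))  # green,grape,world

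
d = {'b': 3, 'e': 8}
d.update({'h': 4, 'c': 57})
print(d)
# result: {'b': 3, 'e': 8, 'h': 4, 'c': 57}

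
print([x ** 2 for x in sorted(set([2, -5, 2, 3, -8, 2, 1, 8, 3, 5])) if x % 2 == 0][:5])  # [64, 4, 64]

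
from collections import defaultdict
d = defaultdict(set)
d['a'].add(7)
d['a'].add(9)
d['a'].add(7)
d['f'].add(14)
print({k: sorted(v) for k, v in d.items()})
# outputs {'a': [7, 9], 'f': [14]}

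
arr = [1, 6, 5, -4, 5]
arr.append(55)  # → [1, 6, 5, -4, 5, 55]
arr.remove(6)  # [1, 5, -4, 5, 55]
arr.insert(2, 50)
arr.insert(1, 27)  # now [1, 27, 5, 50, -4, 5, 55]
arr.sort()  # [-4, 1, 5, 5, 27, 50, 55]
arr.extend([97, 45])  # [-4, 1, 5, 5, 27, 50, 55, 97, 45]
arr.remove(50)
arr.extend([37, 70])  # [-4, 1, 5, 5, 27, 55, 97, 45, 37, 70]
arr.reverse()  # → [70, 37, 45, 97, 55, 27, 5, 5, 1, -4]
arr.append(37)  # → [70, 37, 45, 97, 55, 27, 5, 5, 1, -4, 37]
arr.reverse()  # [37, -4, 1, 5, 5, 27, 55, 97, 45, 37, 70]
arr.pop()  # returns 70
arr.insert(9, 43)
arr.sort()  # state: [-4, 1, 5, 5, 27, 37, 37, 43, 45, 55, 97]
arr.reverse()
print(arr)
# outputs [97, 55, 45, 43, 37, 37, 27, 5, 5, 1, -4]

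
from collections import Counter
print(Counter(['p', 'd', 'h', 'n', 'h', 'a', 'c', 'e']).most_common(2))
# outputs [('h', 2), ('p', 1)]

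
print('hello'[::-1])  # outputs olleh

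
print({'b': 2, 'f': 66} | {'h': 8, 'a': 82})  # {'b': 2, 'f': 66, 'h': 8, 'a': 82}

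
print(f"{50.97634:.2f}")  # 50.98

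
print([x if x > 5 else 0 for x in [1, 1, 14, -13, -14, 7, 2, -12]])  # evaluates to [0, 0, 14, 0, 0, 7, 0, 0]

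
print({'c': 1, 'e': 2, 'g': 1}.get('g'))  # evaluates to 1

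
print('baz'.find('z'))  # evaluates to 2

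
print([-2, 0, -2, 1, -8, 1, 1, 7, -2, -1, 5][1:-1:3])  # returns [0, -8, 7]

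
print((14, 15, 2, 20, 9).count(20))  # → 1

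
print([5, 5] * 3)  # [5, 5, 5, 5, 5, 5]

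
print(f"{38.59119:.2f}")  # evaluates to 38.59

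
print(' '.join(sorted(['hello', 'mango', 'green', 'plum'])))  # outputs green hello mango plum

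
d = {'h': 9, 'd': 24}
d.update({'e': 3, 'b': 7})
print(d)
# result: {'h': 9, 'd': 24, 'e': 3, 'b': 7}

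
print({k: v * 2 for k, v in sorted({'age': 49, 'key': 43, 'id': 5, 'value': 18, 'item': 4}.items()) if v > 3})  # {'age': 98, 'id': 10, 'item': 8, 'key': 86, 'value': 36}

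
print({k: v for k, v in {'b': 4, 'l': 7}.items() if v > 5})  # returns {'l': 7}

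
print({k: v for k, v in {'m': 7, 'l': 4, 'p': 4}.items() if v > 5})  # {'m': 7}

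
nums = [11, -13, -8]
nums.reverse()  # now [-8, -13, 11]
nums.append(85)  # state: [-8, -13, 11, 85]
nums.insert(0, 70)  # [70, -8, -13, 11, 85]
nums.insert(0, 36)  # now [36, 70, -8, -13, 11, 85]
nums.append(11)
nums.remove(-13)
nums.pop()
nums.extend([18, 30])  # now [36, 70, -8, 11, 85, 18, 30]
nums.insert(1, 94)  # [36, 94, 70, -8, 11, 85, 18, 30]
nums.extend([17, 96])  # [36, 94, 70, -8, 11, 85, 18, 30, 17, 96]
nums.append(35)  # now [36, 94, 70, -8, 11, 85, 18, 30, 17, 96, 35]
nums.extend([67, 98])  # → [36, 94, 70, -8, 11, 85, 18, 30, 17, 96, 35, 67, 98]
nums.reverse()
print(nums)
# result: [98, 67, 35, 96, 17, 30, 18, 85, 11, -8, 70, 94, 36]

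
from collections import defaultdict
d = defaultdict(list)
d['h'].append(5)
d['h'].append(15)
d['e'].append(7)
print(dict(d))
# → {'h': [5, 15], 'e': [7]}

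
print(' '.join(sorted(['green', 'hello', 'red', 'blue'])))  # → blue green hello red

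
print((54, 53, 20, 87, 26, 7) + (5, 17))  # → (54, 53, 20, 87, 26, 7, 5, 17)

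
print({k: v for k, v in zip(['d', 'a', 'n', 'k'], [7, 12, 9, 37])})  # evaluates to {'d': 7, 'a': 12, 'n': 9, 'k': 37}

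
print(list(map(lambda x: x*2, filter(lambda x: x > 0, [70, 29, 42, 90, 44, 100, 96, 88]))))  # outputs [140, 58, 84, 180, 88, 200, 192, 176]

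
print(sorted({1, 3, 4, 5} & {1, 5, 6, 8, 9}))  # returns [1, 5]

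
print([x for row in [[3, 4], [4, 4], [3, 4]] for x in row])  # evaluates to [3, 4, 4, 4, 3, 4]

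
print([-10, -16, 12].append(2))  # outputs None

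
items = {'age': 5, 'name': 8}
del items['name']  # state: {'age': 5}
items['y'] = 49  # {'age': 5, 'y': 49}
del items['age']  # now {'y': 49}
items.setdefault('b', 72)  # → 72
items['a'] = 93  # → {'y': 49, 'b': 72, 'a': 93}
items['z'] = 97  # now {'y': 49, 'b': 72, 'a': 93, 'z': 97}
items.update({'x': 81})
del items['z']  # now {'y': 49, 'b': 72, 'a': 93, 'x': 81}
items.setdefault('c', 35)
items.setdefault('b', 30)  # 72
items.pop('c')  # 35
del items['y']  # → {'b': 72, 'a': 93, 'x': 81}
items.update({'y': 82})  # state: {'b': 72, 'a': 93, 'x': 81, 'y': 82}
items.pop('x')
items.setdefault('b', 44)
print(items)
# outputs {'b': 72, 'a': 93, 'y': 82}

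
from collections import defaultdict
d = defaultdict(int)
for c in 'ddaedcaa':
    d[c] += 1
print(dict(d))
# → {'d': 3, 'a': 3, 'e': 1, 'c': 1}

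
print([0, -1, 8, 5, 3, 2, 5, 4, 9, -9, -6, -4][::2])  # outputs [0, 8, 3, 5, 9, -6]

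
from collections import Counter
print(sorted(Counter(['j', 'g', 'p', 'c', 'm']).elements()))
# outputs ['c', 'g', 'j', 'm', 'p']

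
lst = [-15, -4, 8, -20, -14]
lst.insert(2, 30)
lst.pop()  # -14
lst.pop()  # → -20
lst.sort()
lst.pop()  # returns 30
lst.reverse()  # [8, -4, -15]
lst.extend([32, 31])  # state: [8, -4, -15, 32, 31]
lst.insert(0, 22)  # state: [22, 8, -4, -15, 32, 31]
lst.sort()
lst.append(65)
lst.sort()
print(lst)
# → [-15, -4, 8, 22, 31, 32, 65]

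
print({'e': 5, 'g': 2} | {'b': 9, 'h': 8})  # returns {'e': 5, 'g': 2, 'b': 9, 'h': 8}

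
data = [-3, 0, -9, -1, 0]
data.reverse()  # [0, -1, -9, 0, -3]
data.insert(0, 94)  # [94, 0, -1, -9, 0, -3]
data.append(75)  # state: [94, 0, -1, -9, 0, -3, 75]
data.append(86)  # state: [94, 0, -1, -9, 0, -3, 75, 86]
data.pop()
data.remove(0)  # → [94, -1, -9, 0, -3, 75]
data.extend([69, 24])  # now [94, -1, -9, 0, -3, 75, 69, 24]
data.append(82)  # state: [94, -1, -9, 0, -3, 75, 69, 24, 82]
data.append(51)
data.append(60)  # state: [94, -1, -9, 0, -3, 75, 69, 24, 82, 51, 60]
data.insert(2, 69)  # [94, -1, 69, -9, 0, -3, 75, 69, 24, 82, 51, 60]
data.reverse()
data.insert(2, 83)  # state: [60, 51, 83, 82, 24, 69, 75, -3, 0, -9, 69, -1, 94]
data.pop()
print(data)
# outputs [60, 51, 83, 82, 24, 69, 75, -3, 0, -9, 69, -1]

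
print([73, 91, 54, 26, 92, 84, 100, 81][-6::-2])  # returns [54, 73]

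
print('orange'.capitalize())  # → Orange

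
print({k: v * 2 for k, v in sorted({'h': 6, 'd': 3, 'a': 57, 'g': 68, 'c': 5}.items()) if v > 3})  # {'a': 114, 'c': 10, 'g': 136, 'h': 12}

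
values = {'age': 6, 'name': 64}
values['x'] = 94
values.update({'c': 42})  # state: {'age': 6, 'name': 64, 'x': 94, 'c': 42}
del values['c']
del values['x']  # {'age': 6, 'name': 64}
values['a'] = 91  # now {'age': 6, 'name': 64, 'a': 91}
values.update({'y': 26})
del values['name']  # {'age': 6, 'a': 91, 'y': 26}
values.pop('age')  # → 6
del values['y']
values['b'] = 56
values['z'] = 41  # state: {'a': 91, 'b': 56, 'z': 41}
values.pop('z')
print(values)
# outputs {'a': 91, 'b': 56}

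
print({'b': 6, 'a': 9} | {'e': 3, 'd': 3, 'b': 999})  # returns {'b': 999, 'a': 9, 'e': 3, 'd': 3}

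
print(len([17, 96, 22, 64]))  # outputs 4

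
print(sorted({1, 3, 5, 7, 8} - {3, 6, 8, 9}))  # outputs [1, 5, 7]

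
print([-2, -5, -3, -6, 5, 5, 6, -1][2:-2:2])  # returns [-3, 5]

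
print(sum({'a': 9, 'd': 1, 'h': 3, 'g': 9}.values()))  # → 22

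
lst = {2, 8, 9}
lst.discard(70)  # {2, 8, 9}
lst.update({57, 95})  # {2, 8, 9, 57, 95}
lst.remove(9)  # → {2, 8, 57, 95}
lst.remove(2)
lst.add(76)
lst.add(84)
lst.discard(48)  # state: {8, 57, 76, 84, 95}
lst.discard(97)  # {8, 57, 76, 84, 95}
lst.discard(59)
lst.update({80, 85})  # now {8, 57, 76, 80, 84, 85, 95}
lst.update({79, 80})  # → {8, 57, 76, 79, 80, 84, 85, 95}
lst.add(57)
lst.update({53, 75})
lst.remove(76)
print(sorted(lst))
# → [8, 53, 57, 75, 79, 80, 84, 85, 95]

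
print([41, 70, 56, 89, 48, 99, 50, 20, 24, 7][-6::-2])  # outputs [48, 56, 41]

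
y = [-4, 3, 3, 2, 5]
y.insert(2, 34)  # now [-4, 3, 34, 3, 2, 5]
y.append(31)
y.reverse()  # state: [31, 5, 2, 3, 34, 3, -4]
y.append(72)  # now [31, 5, 2, 3, 34, 3, -4, 72]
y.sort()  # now [-4, 2, 3, 3, 5, 31, 34, 72]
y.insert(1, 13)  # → [-4, 13, 2, 3, 3, 5, 31, 34, 72]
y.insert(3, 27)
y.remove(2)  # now [-4, 13, 27, 3, 3, 5, 31, 34, 72]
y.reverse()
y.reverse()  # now [-4, 13, 27, 3, 3, 5, 31, 34, 72]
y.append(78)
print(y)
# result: [-4, 13, 27, 3, 3, 5, 31, 34, 72, 78]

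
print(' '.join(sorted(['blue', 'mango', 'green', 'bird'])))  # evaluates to bird blue green mango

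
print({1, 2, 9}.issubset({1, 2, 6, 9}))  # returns True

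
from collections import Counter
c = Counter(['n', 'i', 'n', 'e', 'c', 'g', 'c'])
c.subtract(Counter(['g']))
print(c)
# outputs Counter({'n': 2, 'c': 2, 'i': 1, 'e': 1, 'g': 0})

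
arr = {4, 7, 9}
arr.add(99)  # {4, 7, 9, 99}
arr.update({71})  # {4, 7, 9, 71, 99}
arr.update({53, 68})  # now {4, 7, 9, 53, 68, 71, 99}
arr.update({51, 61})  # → {4, 7, 9, 51, 53, 61, 68, 71, 99}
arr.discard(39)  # {4, 7, 9, 51, 53, 61, 68, 71, 99}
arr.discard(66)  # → {4, 7, 9, 51, 53, 61, 68, 71, 99}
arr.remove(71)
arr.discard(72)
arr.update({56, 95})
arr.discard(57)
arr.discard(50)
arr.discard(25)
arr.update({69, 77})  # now {4, 7, 9, 51, 53, 56, 61, 68, 69, 77, 95, 99}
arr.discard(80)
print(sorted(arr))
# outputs [4, 7, 9, 51, 53, 56, 61, 68, 69, 77, 95, 99]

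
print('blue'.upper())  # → BLUE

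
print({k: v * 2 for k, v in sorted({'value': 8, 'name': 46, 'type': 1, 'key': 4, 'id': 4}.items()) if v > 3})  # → {'id': 8, 'key': 8, 'name': 92, 'value': 16}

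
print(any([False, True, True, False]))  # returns True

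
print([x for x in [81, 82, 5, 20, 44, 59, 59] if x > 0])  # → [81, 82, 5, 20, 44, 59, 59]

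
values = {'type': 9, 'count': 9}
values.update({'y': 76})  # {'type': 9, 'count': 9, 'y': 76}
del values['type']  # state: {'count': 9, 'y': 76}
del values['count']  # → {'y': 76}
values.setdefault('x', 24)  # 24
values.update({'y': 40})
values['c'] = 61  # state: {'y': 40, 'x': 24, 'c': 61}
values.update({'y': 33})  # {'y': 33, 'x': 24, 'c': 61}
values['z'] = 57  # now {'y': 33, 'x': 24, 'c': 61, 'z': 57}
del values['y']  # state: {'x': 24, 'c': 61, 'z': 57}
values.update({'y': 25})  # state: {'x': 24, 'c': 61, 'z': 57, 'y': 25}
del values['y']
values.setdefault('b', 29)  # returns 29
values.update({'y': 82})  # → {'x': 24, 'c': 61, 'z': 57, 'b': 29, 'y': 82}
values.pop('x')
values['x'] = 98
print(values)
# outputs {'c': 61, 'z': 57, 'b': 29, 'y': 82, 'x': 98}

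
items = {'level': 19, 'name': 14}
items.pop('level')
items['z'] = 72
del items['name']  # {'z': 72}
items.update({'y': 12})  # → {'z': 72, 'y': 12}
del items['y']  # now {'z': 72}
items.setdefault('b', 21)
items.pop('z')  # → 72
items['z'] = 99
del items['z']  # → {'b': 21}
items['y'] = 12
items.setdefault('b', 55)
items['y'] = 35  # {'b': 21, 'y': 35}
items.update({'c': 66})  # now {'b': 21, 'y': 35, 'c': 66}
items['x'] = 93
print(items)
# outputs {'b': 21, 'y': 35, 'c': 66, 'x': 93}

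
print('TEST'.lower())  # test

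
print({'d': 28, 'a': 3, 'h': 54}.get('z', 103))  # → 103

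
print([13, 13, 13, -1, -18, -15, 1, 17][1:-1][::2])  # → [13, -1, -15]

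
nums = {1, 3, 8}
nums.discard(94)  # {1, 3, 8}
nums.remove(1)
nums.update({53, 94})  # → {3, 8, 53, 94}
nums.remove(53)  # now {3, 8, 94}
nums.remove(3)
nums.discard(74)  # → {8, 94}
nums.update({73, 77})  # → {8, 73, 77, 94}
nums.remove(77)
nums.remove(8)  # {73, 94}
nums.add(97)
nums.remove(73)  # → {94, 97}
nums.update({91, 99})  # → {91, 94, 97, 99}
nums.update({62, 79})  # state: {62, 79, 91, 94, 97, 99}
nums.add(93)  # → {62, 79, 91, 93, 94, 97, 99}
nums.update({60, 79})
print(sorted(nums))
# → [60, 62, 79, 91, 93, 94, 97, 99]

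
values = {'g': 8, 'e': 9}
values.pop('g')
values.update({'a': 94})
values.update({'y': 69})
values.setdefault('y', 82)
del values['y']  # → {'e': 9, 'a': 94}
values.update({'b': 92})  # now {'e': 9, 'a': 94, 'b': 92}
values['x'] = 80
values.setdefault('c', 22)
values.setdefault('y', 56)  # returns 56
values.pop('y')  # 56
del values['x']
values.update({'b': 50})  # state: {'e': 9, 'a': 94, 'b': 50, 'c': 22}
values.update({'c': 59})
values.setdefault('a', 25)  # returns 94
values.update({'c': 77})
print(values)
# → {'e': 9, 'a': 94, 'b': 50, 'c': 77}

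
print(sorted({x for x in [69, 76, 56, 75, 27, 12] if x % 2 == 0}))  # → [12, 56, 76]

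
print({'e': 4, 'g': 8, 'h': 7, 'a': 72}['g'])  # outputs 8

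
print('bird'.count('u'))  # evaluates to 0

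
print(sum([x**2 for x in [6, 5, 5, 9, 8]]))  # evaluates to 231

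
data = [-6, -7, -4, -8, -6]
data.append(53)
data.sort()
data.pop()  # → 53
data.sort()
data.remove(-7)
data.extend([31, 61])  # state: [-8, -6, -6, -4, 31, 61]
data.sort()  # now [-8, -6, -6, -4, 31, 61]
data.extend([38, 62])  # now [-8, -6, -6, -4, 31, 61, 38, 62]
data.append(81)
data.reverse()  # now [81, 62, 38, 61, 31, -4, -6, -6, -8]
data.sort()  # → [-8, -6, -6, -4, 31, 38, 61, 62, 81]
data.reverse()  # [81, 62, 61, 38, 31, -4, -6, -6, -8]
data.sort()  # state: [-8, -6, -6, -4, 31, 38, 61, 62, 81]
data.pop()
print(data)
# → [-8, -6, -6, -4, 31, 38, 61, 62]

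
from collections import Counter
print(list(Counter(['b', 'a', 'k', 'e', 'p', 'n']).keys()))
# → ['b', 'a', 'k', 'e', 'p', 'n']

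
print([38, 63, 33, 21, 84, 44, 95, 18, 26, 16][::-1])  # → [16, 26, 18, 95, 44, 84, 21, 33, 63, 38]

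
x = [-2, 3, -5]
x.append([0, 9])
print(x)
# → [-2, 3, -5, [0, 9]]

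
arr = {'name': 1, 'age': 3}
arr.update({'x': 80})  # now {'name': 1, 'age': 3, 'x': 80}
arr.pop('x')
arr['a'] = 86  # {'name': 1, 'age': 3, 'a': 86}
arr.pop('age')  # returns 3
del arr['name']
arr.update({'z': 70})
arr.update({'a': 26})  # {'a': 26, 'z': 70}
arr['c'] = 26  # {'a': 26, 'z': 70, 'c': 26}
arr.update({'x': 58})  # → {'a': 26, 'z': 70, 'c': 26, 'x': 58}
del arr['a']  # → {'z': 70, 'c': 26, 'x': 58}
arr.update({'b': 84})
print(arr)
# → {'z': 70, 'c': 26, 'x': 58, 'b': 84}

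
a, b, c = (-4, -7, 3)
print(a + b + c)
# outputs -8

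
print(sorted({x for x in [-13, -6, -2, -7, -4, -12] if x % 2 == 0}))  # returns [-12, -6, -4, -2]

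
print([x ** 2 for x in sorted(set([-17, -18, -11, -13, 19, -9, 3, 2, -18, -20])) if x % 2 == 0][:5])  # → [400, 324, 4]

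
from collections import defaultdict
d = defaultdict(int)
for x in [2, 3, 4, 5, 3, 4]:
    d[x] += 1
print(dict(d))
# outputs {2: 1, 3: 2, 4: 2, 5: 1}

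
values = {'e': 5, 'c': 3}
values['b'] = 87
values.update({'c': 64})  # {'e': 5, 'c': 64, 'b': 87}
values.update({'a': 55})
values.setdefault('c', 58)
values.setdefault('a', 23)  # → 55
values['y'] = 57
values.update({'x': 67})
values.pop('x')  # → 67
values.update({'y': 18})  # {'e': 5, 'c': 64, 'b': 87, 'a': 55, 'y': 18}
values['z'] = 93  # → {'e': 5, 'c': 64, 'b': 87, 'a': 55, 'y': 18, 'z': 93}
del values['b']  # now {'e': 5, 'c': 64, 'a': 55, 'y': 18, 'z': 93}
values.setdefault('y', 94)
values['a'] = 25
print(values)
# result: {'e': 5, 'c': 64, 'a': 25, 'y': 18, 'z': 93}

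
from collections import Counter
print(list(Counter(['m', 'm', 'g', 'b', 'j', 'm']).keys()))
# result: ['m', 'g', 'b', 'j']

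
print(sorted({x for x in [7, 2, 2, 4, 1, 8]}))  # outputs [1, 2, 4, 7, 8]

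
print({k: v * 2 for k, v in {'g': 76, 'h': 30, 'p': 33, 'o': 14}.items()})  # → {'g': 152, 'h': 60, 'p': 66, 'o': 28}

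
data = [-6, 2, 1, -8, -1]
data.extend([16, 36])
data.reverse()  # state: [36, 16, -1, -8, 1, 2, -6]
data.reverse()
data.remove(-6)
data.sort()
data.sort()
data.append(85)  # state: [-8, -1, 1, 2, 16, 36, 85]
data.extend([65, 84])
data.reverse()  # [84, 65, 85, 36, 16, 2, 1, -1, -8]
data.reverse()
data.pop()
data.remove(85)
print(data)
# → [-8, -1, 1, 2, 16, 36, 65]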